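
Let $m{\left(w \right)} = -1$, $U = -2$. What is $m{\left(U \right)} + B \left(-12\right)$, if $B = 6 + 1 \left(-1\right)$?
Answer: $-61$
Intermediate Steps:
$B = 5$ ($B = 6 - 1 = 5$)
$m{\left(U \right)} + B \left(-12\right) = -1 + 5 \left(-12\right) = -1 - 60 = -61$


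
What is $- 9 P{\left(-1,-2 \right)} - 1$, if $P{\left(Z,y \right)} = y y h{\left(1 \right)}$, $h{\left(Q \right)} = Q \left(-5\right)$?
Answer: $179$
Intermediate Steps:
$h{\left(Q \right)} = - 5 Q$
$P{\left(Z,y \right)} = - 5 y^{2}$ ($P{\left(Z,y \right)} = y y \left(\left(-5\right) 1\right) = y^{2} \left(-5\right) = - 5 y^{2}$)
$- 9 P{\left(-1,-2 \right)} - 1 = - 9 \left(- 5 \left(-2\right)^{2}\right) - 1 = - 9 \left(\left(-5\right) 4\right) - 1 = \left(-9\right) \left(-20\right) - 1 = 180 - 1 = 179$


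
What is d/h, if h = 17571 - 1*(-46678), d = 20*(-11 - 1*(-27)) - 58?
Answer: 262/64249 ≈ 0.0040779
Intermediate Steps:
d = 262 (d = 20*(-11 + 27) - 58 = 20*16 - 58 = 320 - 58 = 262)
h = 64249 (h = 17571 + 46678 = 64249)
d/h = 262/64249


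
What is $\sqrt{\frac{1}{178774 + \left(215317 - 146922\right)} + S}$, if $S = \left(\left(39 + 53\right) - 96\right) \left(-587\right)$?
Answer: $\frac{\sqrt{143445224436397}}{247169} \approx 48.456$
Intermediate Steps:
$S = 2348$ ($S = \left(92 - 96\right) \left(-587\right) = \left(-4\right) \left(-587\right) = 2348$)
$\sqrt{\frac{1}{178774 + \left(215317 - 146922\right)} + S} = \sqrt{\frac{1}{178774 + \left(215317 - 146922\right)} + 2348} = \sqrt{\frac{1}{178774 + 68395} + 2348} = \sqrt{\frac{1}{247169} + 2348} = \sqrt{\frac{580352813}{247169}} = \frac{\sqrt{143445224436397}}{247169}$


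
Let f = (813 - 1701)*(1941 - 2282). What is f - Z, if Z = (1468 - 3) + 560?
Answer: 300783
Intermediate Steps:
Z = 2025 (Z = 1465 + 560 = 2025)
f = 302808 (f = -888*(-341) = 302808)
f - Z = 302808 - 1*2025 = 302808 - 2025 = 300783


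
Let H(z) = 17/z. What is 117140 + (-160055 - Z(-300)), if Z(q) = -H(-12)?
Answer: -514997/12 ≈ -42916.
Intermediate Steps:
Z(q) = 17/12 (Z(q) = -17/(-12) = -17*(-1)/12 = -1*(-17/12) = 17/12)
117140 + (-160055 - Z(-300)) = 117140 + (-160055 - 1*17/12) = 117140 + (-160055 - 17/12) = 117140 - 1920677/12 = -514997/12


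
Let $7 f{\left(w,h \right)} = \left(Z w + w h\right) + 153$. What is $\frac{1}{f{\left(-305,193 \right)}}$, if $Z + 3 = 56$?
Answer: $- \frac{7}{74877} \approx -9.3487 \cdot 10^{-5}$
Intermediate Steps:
$Z = 53$ ($Z = -3 + 56 = 53$)
$f{\left(w,h \right)} = \frac{153}{7} + \frac{53 w}{7} + \frac{h w}{7}$ ($f{\left(w,h \right)} = \frac{\left(53 w + w h\right) + 153}{7} = \frac{\left(53 w + h w\right) + 153}{7} = \frac{153 + 53 w + h w}{7} = \frac{153}{7} + \frac{53 w}{7} + \frac{h w}{7}$)
$\frac{1}{f{\left(-305,193 \right)}} = \frac{1}{\frac{153}{7} + \frac{53}{7} \left(-305\right) + \frac{1}{7} \cdot 193 \left(-305\right)} = \frac{1}{\frac{153}{7} - \frac{16165}{7} - \frac{58865}{7}} = \frac{1}{- \frac{74877}{7}} = - \frac{7}{74877}$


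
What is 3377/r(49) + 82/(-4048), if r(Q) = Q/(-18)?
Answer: -123032873/99176 ≈ -1240.6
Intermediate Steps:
r(Q) = -Q/18 (r(Q) = Q*(-1/18) = -Q/18)
3377/r(49) + 82/(-4048) = 3377/((-1/18*49)) + 82/(-4048) = 3377/(-49/18) + 82*(-1/4048) = 3377*(-18/49) - 41/2024 = -60786/49 - 41/2024 = -123032873/99176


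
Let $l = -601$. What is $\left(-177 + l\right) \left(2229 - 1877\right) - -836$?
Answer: $-273020$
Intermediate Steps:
$\left(-177 + l\right) \left(2229 - 1877\right) - -836 = \left(-177 - 601\right) \left(2229 - 1877\right) - -836 = \left(-778\right) 352 + 836 = -273856 + 836 = -273020$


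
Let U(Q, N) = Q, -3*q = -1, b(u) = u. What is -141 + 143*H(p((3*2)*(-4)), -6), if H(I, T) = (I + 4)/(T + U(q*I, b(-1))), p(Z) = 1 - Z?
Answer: 11454/7 ≈ 1636.3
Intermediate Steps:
q = 1/3 (q = -1/3*(-1) = 1/3 ≈ 0.33333)
H(I, T) = (4 + I)/(T + I/3) (H(I, T) = (I + 4)/(T + I/3) = (4 + I)/(T + I/3))
-141 + 143*H(p((3*2)*(-4)), -6) = -141 + 143*(3*(4 + (1 - 3*2*(-4)))/((1 - 3*2*(-4)) + 3*(-6))) = -141 + 143*(3*(4 + (1 - 6*(-4)))/((1 - 6*(-4)) - 18)) = -141 + 143*(3*(4 + (1 - 1*(-24)))/((1 - 1*(-24)) - 18)) = -141 + 143*(3*(4 + (1 + 24))/((1 + 24) - 18)) = -141 + 143*(3*(4 + 25)/(25 - 18)) = -141 + 143*(3*29/7) = -141 + 143*(3*(1/7)*29) = -141 + 143*(87/7) = -141 + 12441/7 = 11454/7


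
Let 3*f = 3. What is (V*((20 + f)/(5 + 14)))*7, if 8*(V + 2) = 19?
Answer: 441/152 ≈ 2.9013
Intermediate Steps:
V = 3/8 (V = -2 + (1/8)*19 = -2 + 19/8 = 3/8 ≈ 0.37500)
f = 1 (f = (1/3)*3 = 1)
(V*((20 + f)/(5 + 14)))*7 = (3*((20 + 1)/(5 + 14))/8)*7 = (3*(21/19)/8)*7 = (3*(21*(1/19))/8)*7 = ((3/8)*(21/19))*7 = (63/152)*7 = 441/152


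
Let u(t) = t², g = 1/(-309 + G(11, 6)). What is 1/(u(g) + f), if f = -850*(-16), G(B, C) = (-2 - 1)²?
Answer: 90000/1224000001 ≈ 7.3529e-5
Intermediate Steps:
G(B, C) = 9 (G(B, C) = (-3)² = 9)
f = 13600
g = -1/300 (g = 1/(-309 + 9) = 1/(-300) = -1/300 ≈ -0.0033333)
1/(u(g) + f) = 1/((-1/300)² + 13600) = 1/(1/90000 + 13600) = 1/(1224000001/90000) = 90000/1224000001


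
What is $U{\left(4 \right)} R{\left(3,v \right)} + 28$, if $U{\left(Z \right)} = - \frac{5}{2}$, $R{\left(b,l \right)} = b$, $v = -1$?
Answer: $\frac{41}{2} \approx 20.5$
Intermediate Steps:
$U{\left(Z \right)} = - \frac{5}{2}$ ($U{\left(Z \right)} = \left(-5\right) \frac{1}{2} = - \frac{5}{2}$)
$U{\left(4 \right)} R{\left(3,v \right)} + 28 = \left(- \frac{5}{2}\right) 3 + 28 = - \frac{15}{2} + 28 = \frac{41}{2}$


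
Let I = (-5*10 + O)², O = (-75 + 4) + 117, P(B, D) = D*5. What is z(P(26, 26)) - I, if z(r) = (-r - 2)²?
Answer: 17408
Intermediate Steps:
P(B, D) = 5*D
O = 46 (O = -71 + 117 = 46)
z(r) = (-2 - r)²
I = 16 (I = (-5*10 + 46)² = (-50 + 46)² = (-4)² = 16)
z(P(26, 26)) - I = (2 + 5*26)² - 1*16 = (2 + 130)² - 16 = 132² - 16 = 17424 - 16 = 17408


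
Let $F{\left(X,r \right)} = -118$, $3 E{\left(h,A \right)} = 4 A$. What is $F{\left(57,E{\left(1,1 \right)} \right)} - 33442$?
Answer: $-33560$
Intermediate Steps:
$E{\left(h,A \right)} = \frac{4 A}{3}$
$F{\left(57,E{\left(1,1 \right)} \right)} - 33442 = -118 - 33442 = -33560$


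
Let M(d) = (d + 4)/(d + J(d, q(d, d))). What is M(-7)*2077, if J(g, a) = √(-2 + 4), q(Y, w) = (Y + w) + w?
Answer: 43617/47 + 6231*√2/47 ≈ 1115.5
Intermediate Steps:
q(Y, w) = Y + 2*w
J(g, a) = √2
M(d) = (4 + d)/(d + √2) (M(d) = (d + 4)/(d + √2) = (4 + d)/(d + √2))
M(-7)*2077 = ((4 - 7)/(-7 + √2))*2077 = (-3/(-7 + √2))*2077 = -3/(-7 + √2)*2077 = -6231/(-7 + √2)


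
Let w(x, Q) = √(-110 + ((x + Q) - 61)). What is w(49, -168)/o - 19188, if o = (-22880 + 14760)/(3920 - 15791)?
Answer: -19188 + 11871*I*√290/8120 ≈ -19188.0 + 24.896*I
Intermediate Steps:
w(x, Q) = √(-171 + Q + x) (w(x, Q) = √(-110 + ((Q + x) - 61)) = √(-110 + (-61 + Q + x)) = √(-171 + Q + x))
o = 8120/11871 (o = -8120/(-11871) = -8120*(-1/11871) = 8120/11871 ≈ 0.68402)
w(49, -168)/o - 19188 = √(-171 - 168 + 49)/(8120/11871) - 19188 = √(-290)*(11871/8120) - 19188 = (I*√290)*(11871/8120) - 19188 = 11871*I*√290/8120 - 19188 = -19188 + 11871*I*√290/8120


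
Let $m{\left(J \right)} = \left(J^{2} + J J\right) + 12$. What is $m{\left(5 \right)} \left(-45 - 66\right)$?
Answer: $-6882$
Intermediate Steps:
$m{\left(J \right)} = 12 + 2 J^{2}$ ($m{\left(J \right)} = \left(J^{2} + J^{2}\right) + 12 = 2 J^{2} + 12 = 12 + 2 J^{2}$)
$m{\left(5 \right)} \left(-45 - 66\right) = \left(12 + 2 \cdot 5^{2}\right) \left(-45 - 66\right) = \left(12 + 2 \cdot 25\right) \left(-111\right) = \left(12 + 50\right) \left(-111\right) = 62 \left(-111\right) = -6882$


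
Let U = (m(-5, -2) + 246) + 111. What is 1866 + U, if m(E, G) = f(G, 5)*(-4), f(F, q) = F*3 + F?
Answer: 2255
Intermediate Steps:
f(F, q) = 4*F (f(F, q) = 3*F + F = 4*F)
m(E, G) = -16*G (m(E, G) = (4*G)*(-4) = -16*G)
U = 389 (U = (-16*(-2) + 246) + 111 = (32 + 246) + 111 = 278 + 111 = 389)
1866 + U = 1866 + 389 = 2255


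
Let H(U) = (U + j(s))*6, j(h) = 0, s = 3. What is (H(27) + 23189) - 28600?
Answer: -5249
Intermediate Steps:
H(U) = 6*U (H(U) = (U + 0)*6 = U*6 = 6*U)
(H(27) + 23189) - 28600 = (6*27 + 23189) - 28600 = (162 + 23189) - 28600 = 23351 - 28600 = -5249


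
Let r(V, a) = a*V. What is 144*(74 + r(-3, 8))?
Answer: 7200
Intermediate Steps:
r(V, a) = V*a
144*(74 + r(-3, 8)) = 144*(74 - 3*8) = 144*(74 - 24) = 144*50 = 7200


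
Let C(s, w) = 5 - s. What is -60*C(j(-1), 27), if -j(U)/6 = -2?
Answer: 420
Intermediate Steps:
j(U) = 12 (j(U) = -6*(-2) = 12)
-60*C(j(-1), 27) = -60*(5 - 1*12) = -60*(5 - 12) = -60*(-7) = 420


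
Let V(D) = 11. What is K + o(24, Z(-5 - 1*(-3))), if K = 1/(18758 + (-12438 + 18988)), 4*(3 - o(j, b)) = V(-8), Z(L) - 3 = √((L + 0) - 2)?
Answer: 1582/6327 ≈ 0.25004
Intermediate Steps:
Z(L) = 3 + √(-2 + L) (Z(L) = 3 + √((L + 0) - 2) = 3 + √(L - 2) = 3 + √(-2 + L))
o(j, b) = ¼ (o(j, b) = 3 - ¼*11 = 3 - 11/4 = ¼)
K = 1/25308 (K = 1/(18758 + 6550) = 1/25308 ≈ 3.9513e-5)
K + o(24, Z(-5 - 1*(-3))) = 1/25308 + ¼ = 1582/6327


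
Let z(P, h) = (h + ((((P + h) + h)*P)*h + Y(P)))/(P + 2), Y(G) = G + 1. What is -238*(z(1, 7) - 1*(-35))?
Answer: -17374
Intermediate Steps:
Y(G) = 1 + G
z(P, h) = (1 + P + h + P*h*(P + 2*h))/(2 + P) (z(P, h) = (h + ((((P + h) + h)*P)*h + (1 + P)))/(P + 2) = (h + (((P + 2*h)*P)*h + (1 + P)))/(2 + P) = (h + ((P*(P + 2*h))*h + (1 + P)))/(2 + P) = (h + (P*h*(P + 2*h) + (1 + P)))/(2 + P) = (h + (1 + P + P*h*(P + 2*h)))/(2 + P) = (1 + P + h + P*h*(P + 2*h))/(2 + P))
-238*(z(1, 7) - 1*(-35)) = -238*((1 + 1 + 7 + 7*1**2 + 2*1*7**2)/(2 + 1) - 1*(-35)) = -238*((1 + 1 + 7 + 7*1 + 2*1*49)/3 + 35) = -238*((1 + 1 + 7 + 7 + 98)/3 + 35) = -238*((1/3)*114 + 35) = -238*(38 + 35) = -238*73 = -1*17374 = -17374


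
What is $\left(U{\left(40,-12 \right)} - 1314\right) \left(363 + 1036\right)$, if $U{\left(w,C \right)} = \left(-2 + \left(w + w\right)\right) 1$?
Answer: $-1729164$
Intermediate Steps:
$U{\left(w,C \right)} = -2 + 2 w$ ($U{\left(w,C \right)} = \left(-2 + 2 w\right) 1 = -2 + 2 w$)
$\left(U{\left(40,-12 \right)} - 1314\right) \left(363 + 1036\right) = \left(\left(-2 + 2 \cdot 40\right) - 1314\right) \left(363 + 1036\right) = \left(\left(-2 + 80\right) - 1314\right) 1399 = \left(78 - 1314\right) 1399 = \left(-1236\right) 1399 = -1729164$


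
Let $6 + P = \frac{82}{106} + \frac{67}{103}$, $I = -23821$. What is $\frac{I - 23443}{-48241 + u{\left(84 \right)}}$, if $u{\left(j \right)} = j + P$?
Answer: $\frac{36859168}{37559149} \approx 0.98136$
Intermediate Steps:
$P = - \frac{24980}{5459}$ ($P = -6 + \left(\frac{82}{106} + \frac{67}{103}\right) = -6 + \left(82 \cdot \frac{1}{106} + 67 \cdot \frac{1}{103}\right) = -6 + \left(\frac{41}{53} + \frac{67}{103}\right) = -6 + \frac{7774}{5459} = - \frac{24980}{5459} \approx -4.5759$)
$u{\left(j \right)} = - \frac{24980}{5459} + j$ ($u{\left(j \right)} = j - \frac{24980}{5459} = - \frac{24980}{5459} + j$)
$\frac{I - 23443}{-48241 + u{\left(84 \right)}} = \frac{-23821 - 23443}{-48241 + \left(- \frac{24980}{5459} + 84\right)} = - \frac{47264}{-48241 + \frac{433576}{5459}} = - \frac{47264}{- \frac{262914043}{5459}} = \left(-47264\right) \left(- \frac{5459}{262914043}\right) = \frac{36859168}{37559149}$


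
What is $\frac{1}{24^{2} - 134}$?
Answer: $\frac{1}{442} \approx 0.0022624$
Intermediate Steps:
$\frac{1}{24^{2} - 134} = \frac{1}{576 - 134} = \frac{1}{442}$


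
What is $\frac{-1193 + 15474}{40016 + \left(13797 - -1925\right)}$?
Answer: $\frac{14281}{55738} \approx 0.25622$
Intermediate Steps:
$\frac{-1193 + 15474}{40016 + \left(13797 - -1925\right)} = \frac{14281}{40016 + \left(13797 + 1925\right)} = \frac{14281}{40016 + 15722} = \frac{14281}{55738}$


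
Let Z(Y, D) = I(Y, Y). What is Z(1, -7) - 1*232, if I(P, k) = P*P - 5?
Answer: -236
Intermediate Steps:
I(P, k) = -5 + P**2 (I(P, k) = P**2 - 5 = -5 + P**2)
Z(Y, D) = -5 + Y**2
Z(1, -7) - 1*232 = (-5 + 1**2) - 1*232 = (-5 + 1) - 232 = -4 - 232 = -236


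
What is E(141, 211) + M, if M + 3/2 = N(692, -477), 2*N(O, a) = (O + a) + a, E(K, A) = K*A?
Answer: 59237/2 ≈ 29619.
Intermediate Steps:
E(K, A) = A*K
N(O, a) = a + O/2 (N(O, a) = ((O + a) + a)/2 = (O + 2*a)/2 = a + O/2)
M = -265/2 (M = -3/2 + (-477 + (½)*692) = -3/2 + (-477 + 346) = -3/2 - 131 = -265/2 ≈ -132.50)
E(141, 211) + M = 211*141 - 265/2 = 29751 - 265/2 = 59237/2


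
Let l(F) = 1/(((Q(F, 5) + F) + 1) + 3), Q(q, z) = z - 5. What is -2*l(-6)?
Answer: 1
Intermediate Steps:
Q(q, z) = -5 + z
l(F) = 1/(4 + F) (l(F) = 1/((((-5 + 5) + F) + 1) + 3) = 1/(((0 + F) + 1) + 3) = 1/((F + 1) + 3) = 1/((1 + F) + 3) = 1/(4 + F))
-2*l(-6) = -2/(4 - 6) = -2/(-2) = -2*(-1/2) = 1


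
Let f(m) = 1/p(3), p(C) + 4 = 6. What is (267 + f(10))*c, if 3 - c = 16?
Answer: -6955/2 ≈ -3477.5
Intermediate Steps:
c = -13 (c = 3 - 1*16 = 3 - 16 = -13)
p(C) = 2 (p(C) = -4 + 6 = 2)
f(m) = 1/2
(267 + f(10))*c = (267 + 1/2)*(-13) = (535/2)*(-13) = -6955/2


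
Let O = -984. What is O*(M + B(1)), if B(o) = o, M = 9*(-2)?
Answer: 16728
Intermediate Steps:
M = -18
O*(M + B(1)) = -984*(-18 + 1) = -984*(-17) = 16728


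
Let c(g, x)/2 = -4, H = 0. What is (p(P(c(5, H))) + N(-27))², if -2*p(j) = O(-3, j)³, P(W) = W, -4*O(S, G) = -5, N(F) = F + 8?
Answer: 6538249/16384 ≈ 399.06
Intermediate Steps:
N(F) = 8 + F
c(g, x) = -8 (c(g, x) = 2*(-4) = -8)
O(S, G) = 5/4 (O(S, G) = -¼*(-5) = 5/4)
p(j) = -125/128 (p(j) = -(5/4)³/2 = -½*125/64 = -125/128)
(p(P(c(5, H))) + N(-27))² = (-125/128 + (8 - 27))² = (-125/128 - 19)² = (-2557/128)² = 6538249/16384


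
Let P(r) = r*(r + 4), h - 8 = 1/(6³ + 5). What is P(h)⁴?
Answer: 485132457226077723844969201/5690339646868044961 ≈ 8.5255e+7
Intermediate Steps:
h = 1769/221 (h = 8 + 1/(6³ + 5) = 8 + 1/(216 + 5) = 8 + 1/221 = 1769/221 ≈ 8.0045)
P(r) = r*(4 + r)
P(h)⁴ = (1769*(4 + 1769/221)/221)⁴ = ((1769/221)*(2653/221))⁴ = (4693157/48841)⁴ = 485132457226077723844969201/5690339646868044961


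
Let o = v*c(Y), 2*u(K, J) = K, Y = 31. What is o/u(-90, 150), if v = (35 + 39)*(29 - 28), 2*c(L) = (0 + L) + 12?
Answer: -1591/45 ≈ -35.356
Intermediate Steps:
u(K, J) = K/2
c(L) = 6 + L/2 (c(L) = ((0 + L) + 12)/2 = (L + 12)/2 = (12 + L)/2 = 6 + L/2)
v = 74 (v = 74*1 = 74)
o = 1591 (o = 74*(6 + (1/2)*31) = 74*(6 + 31/2) = 74*(43/2) = 1591)
o/u(-90, 150) = 1591/(((1/2)*(-90))) = 1591/(-45) = 1591*(-1/45) = -1591/45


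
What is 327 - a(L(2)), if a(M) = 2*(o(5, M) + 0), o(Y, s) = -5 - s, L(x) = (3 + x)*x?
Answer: 357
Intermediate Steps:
L(x) = x*(3 + x)
a(M) = -10 - 2*M (a(M) = 2*((-5 - M) + 0) = 2*(-5 - M) = -10 - 2*M)
327 - a(L(2)) = 327 - (-10 - 4*(3 + 2)) = 327 - (-10 - 4*5) = 327 - (-10 - 2*10) = 327 - (-10 - 20) = 327 - 1*(-30) = 327 + 30 = 357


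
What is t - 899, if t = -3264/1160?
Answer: -130763/145 ≈ -901.81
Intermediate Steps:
t = -408/145 (t = -3264*1/1160 = -408/145 ≈ -2.8138)
t - 899 = -408/145 - 899 = -130763/145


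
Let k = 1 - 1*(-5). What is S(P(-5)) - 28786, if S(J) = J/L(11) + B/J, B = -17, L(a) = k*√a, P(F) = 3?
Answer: -86375/3 + √11/22 ≈ -28792.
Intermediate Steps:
k = 6 (k = 1 + 5 = 6)
L(a) = 6*√a
S(J) = -17/J + J*√11/66 (S(J) = J/((6*√11)) - 17/J = J*(√11/66) - 17/J = J*√11/66 - 17/J = -17/J + J*√11/66)
S(P(-5)) - 28786 = (-17/3 + (1/66)*3*√11) - 28786 = (-17*⅓ + √11/22) - 28786 = (-17/3 + √11/22) - 28786 = -86375/3 + √11/22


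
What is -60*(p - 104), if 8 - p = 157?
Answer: 15180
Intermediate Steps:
p = -149 (p = 8 - 1*157 = 8 - 157 = -149)
-60*(p - 104) = -60*(-149 - 104) = -60*(-253) = 15180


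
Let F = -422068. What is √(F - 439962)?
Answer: I*√862030 ≈ 928.46*I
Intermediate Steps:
√(F - 439962) = √(-422068 - 439962) = √(-862030) = I*√862030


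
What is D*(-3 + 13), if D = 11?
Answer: 110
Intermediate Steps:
D*(-3 + 13) = 11*(-3 + 13) = 11*10 = 110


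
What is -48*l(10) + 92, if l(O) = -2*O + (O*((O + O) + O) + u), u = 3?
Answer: -13492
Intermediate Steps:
l(O) = 3 - 2*O + 3*O² (l(O) = -2*O + (O*((O + O) + O) + 3) = -2*O + (O*(2*O + O) + 3) = -2*O + (O*(3*O) + 3) = -2*O + (3*O² + 3) = -2*O + (3 + 3*O²) = 3 - 2*O + 3*O²)
-48*l(10) + 92 = -48*(3 - 2*10 + 3*10²) + 92 = -48*(3 - 20 + 3*100) + 92 = -48*(3 - 20 + 300) + 92 = -48*283 + 92 = -13584 + 92 = -13492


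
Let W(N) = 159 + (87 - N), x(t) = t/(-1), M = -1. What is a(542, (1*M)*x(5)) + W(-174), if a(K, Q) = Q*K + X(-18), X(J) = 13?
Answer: 3143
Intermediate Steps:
x(t) = -t (x(t) = t*(-1) = -t)
W(N) = 246 - N
a(K, Q) = 13 + K*Q (a(K, Q) = Q*K + 13 = K*Q + 13 = 13 + K*Q)
a(542, (1*M)*x(5)) + W(-174) = (13 + 542*((1*(-1))*(-1*5))) + (246 - 1*(-174)) = (13 + 542*(-1*(-5))) + (246 + 174) = (13 + 542*5) + 420 = (13 + 2710) + 420 = 2723 + 420 = 3143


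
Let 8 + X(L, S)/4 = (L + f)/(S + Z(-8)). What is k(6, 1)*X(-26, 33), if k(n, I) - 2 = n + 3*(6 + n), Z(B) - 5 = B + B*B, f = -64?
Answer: -74096/47 ≈ -1576.5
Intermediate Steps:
Z(B) = 5 + B + B**2 (Z(B) = 5 + (B + B*B) = 5 + (B + B**2) = 5 + B + B**2)
k(n, I) = 20 + 4*n (k(n, I) = 2 + (n + 3*(6 + n)) = 2 + (n + (18 + 3*n)) = 2 + (18 + 4*n) = 20 + 4*n)
X(L, S) = -32 + 4*(-64 + L)/(61 + S) (X(L, S) = -32 + 4*((L - 64)/(S + (5 - 8 + (-8)**2))) = -32 + 4*((-64 + L)/(S + (5 - 8 + 64))) = -32 + 4*((-64 + L)/(S + 61)) = -32 + 4*((-64 + L)/(61 + S)) = -32 + 4*(-64 + L)/(61 + S))
k(6, 1)*X(-26, 33) = (20 + 4*6)*(4*(-552 - 26 - 8*33)/(61 + 33)) = (20 + 24)*(4*(-552 - 26 - 264)/94) = 44*(4*(1/94)*(-842)) = 44*(-1684/47) = -74096/47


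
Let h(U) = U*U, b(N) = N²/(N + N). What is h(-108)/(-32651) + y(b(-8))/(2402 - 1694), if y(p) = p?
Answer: -2097179/5779227 ≈ -0.36288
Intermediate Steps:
b(N) = N/2 (b(N) = N²/((2*N)) = (1/(2*N))*N² = N/2)
h(U) = U²
h(-108)/(-32651) + y(b(-8))/(2402 - 1694) = (-108)²/(-32651) + ((½)*(-8))/(2402 - 1694) = 11664*(-1/32651) - 4/708 = -11664/32651 - 4*1/708 = -11664/32651 - 1/177 = -2097179/5779227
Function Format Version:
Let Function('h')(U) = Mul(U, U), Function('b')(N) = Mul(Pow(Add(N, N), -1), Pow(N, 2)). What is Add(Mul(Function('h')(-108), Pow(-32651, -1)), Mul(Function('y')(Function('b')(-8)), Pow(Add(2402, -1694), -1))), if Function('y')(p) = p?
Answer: Rational(-2097179, 5779227) ≈ -0.36288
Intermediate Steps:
Function('b')(N) = Mul(Rational(1, 2), N) (Function('b')(N) = Mul(Pow(Mul(2, N), -1), Pow(N, 2)) = Mul(Mul(Rational(1, 2), Pow(N, -1)), Pow(N, 2)) = Mul(Rational(1, 2), N))
Function('h')(U) = Pow(U, 2)
Add(Mul(Function('h')(-108), Pow(-32651, -1)), Mul(Function('y')(Function('b')(-8)), Pow(Add(2402, -1694), -1))) = Add(Mul(Pow(-108, 2), Pow(-32651, -1)), Mul(Mul(Rational(1, 2), -8), Pow(Add(2402, -1694), -1))) = Add(Mul(11664, Rational(-1, 32651)), Mul(-4, Pow(708, -1))) = Add(Rational(-11664, 32651), Mul(-4, Rational(1, 708))) = Add(Rational(-11664, 32651), Rational(-1, 177)) = Rational(-2097179, 5779227)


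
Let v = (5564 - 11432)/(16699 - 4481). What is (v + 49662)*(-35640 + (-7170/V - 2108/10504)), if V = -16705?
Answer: -3648571746210149112/2061427069 ≈ -1.7699e+9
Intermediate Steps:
v = -2934/6109 (v = -5868/12218 = -5868*1/12218 = -2934/6109 ≈ -0.48028)
(v + 49662)*(-35640 + (-7170/V - 2108/10504)) = (-2934/6109 + 49662)*(-35640 + (-7170/(-16705) - 2108/10504)) = 303382224*(-35640 + (-7170*(-1/16705) - 2108*1/10504))/6109 = 303382224*(-35640 + (1434/3341 - 527/2626))/6109 = 303382224*(-35640 + 154229/674882)/6109 = (303382224/6109)*(-24052640251/674882) = -3648571746210149112/2061427069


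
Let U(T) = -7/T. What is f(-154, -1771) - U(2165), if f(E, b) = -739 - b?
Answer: 2234287/2165 ≈ 1032.0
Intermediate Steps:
f(-154, -1771) - U(2165) = (-739 - 1*(-1771)) - (-7)/2165 = (-739 + 1771) - (-7)/2165 = 1032 - 1*(-7/2165) = 1032 + 7/2165 = 2234287/2165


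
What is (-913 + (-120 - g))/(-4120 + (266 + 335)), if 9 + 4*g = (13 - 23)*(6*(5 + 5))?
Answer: 3523/14076 ≈ 0.25028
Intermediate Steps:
g = -609/4 (g = -9/4 + ((13 - 23)*(6*(5 + 5)))/4 = -9/4 + (-60*10)/4 = -9/4 + (-10*60)/4 = -9/4 + (¼)*(-600) = -9/4 - 150 = -609/4 ≈ -152.25)
(-913 + (-120 - g))/(-4120 + (266 + 335)) = (-913 + (-120 - 1*(-609/4)))/(-4120 + (266 + 335)) = (-913 + (-120 + 609/4))/(-4120 + 601) = (-913 + 129/4)/(-3519) = -3523/4*(-1/3519) = 3523/14076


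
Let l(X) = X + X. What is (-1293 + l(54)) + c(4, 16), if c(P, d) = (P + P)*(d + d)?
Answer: -929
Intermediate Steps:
c(P, d) = 4*P*d (c(P, d) = (2*P)*(2*d) = 4*P*d)
l(X) = 2*X
(-1293 + l(54)) + c(4, 16) = (-1293 + 2*54) + 4*4*16 = (-1293 + 108) + 256 = -1185 + 256 = -929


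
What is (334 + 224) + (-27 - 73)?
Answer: 458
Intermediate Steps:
(334 + 224) + (-27 - 73) = 558 - 100 = 458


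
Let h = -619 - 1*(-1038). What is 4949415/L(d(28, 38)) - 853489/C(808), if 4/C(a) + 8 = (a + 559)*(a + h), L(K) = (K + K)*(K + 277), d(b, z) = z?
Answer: -95198603832075/266 ≈ -3.5789e+11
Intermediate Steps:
h = 419 (h = -619 + 1038 = 419)
L(K) = 2*K*(277 + K) (L(K) = (2*K)*(277 + K) = 2*K*(277 + K))
C(a) = 4/(-8 + (419 + a)*(559 + a)) (C(a) = 4/(-8 + (a + 559)*(a + 419)) = 4/(-8 + (559 + a)*(419 + a)) = 4/(-8 + (419 + a)*(559 + a)))
4949415/L(d(28, 38)) - 853489/C(808) = 4949415/((2*38*(277 + 38))) - 853489/(4/(234213 + 808² + 978*808)) = 4949415/((2*38*315)) - 853489/(4/(234213 + 652864 + 790224)) = 4949415/23940 - 853489/(4/1677301) = 4949415*(1/23940) - 853489/(4*(1/1677301)) = 109987/532 - 853489/4/1677301 = 109987/532 - 853489*1677301/4 = 109987/532 - 1431557953189/4 = -95198603832075/266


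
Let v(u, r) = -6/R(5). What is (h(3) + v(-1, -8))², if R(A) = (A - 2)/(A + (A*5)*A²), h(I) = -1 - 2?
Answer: 1595169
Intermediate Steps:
h(I) = -3
R(A) = (-2 + A)/(A + 5*A³) (R(A) = (-2 + A)/(A + (5*A)*A²) = (-2 + A)/(A + 5*A³))
v(u, r) = -1260 (v(u, r) = -6*(5 + 5*5³)/(-2 + 5) = -6/(3/(5 + 5*125)) = -6/(3/(5 + 625)) = -6/(3/630) = -6/((1/630)*3) = -6/1/210 = -6*210 = -1260)
(h(3) + v(-1, -8))² = (-3 - 1260)² = (-1263)² = 1595169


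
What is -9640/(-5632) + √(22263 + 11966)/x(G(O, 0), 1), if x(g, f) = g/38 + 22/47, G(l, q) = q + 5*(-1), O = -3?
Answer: 1205/704 + 1786*√34229/601 ≈ 551.51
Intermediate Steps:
G(l, q) = -5 + q (G(l, q) = q - 5 = -5 + q)
x(g, f) = 22/47 + g/38 (x(g, f) = g*(1/38) + 22*(1/47) = g/38 + 22/47 = 22/47 + g/38)
-9640/(-5632) + √(22263 + 11966)/x(G(O, 0), 1) = -9640/(-5632) + √(22263 + 11966)/(22/47 + (-5 + 0)/38) = -9640*(-1/5632) + √34229/(22/47 + (1/38)*(-5)) = 1205/704 + √34229/(22/47 - 5/38) = 1205/704 + √34229/(601/1786) = 1205/704 + √34229*(1786/601) = 1205/704 + 1786*√34229/601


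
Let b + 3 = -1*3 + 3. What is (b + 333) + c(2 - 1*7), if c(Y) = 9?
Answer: 339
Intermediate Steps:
b = -3 (b = -3 + (-1*3 + 3) = -3 + (-3 + 3) = -3 + 0 = -3)
(b + 333) + c(2 - 1*7) = (-3 + 333) + 9 = 330 + 9 = 339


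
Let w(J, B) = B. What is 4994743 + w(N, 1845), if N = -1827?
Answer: 4996588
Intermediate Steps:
4994743 + w(N, 1845) = 4994743 + 1845 = 4996588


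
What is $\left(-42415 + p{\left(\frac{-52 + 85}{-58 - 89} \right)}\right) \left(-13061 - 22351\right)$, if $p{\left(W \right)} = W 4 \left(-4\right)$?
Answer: $\frac{73591766508}{49} \approx 1.5019 \cdot 10^{9}$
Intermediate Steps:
$p{\left(W \right)} = - 16 W$ ($p{\left(W \right)} = 4 W \left(-4\right) = - 16 W$)
$\left(-42415 + p{\left(\frac{-52 + 85}{-58 - 89} \right)}\right) \left(-13061 - 22351\right) = \left(-42415 - 16 \frac{-52 + 85}{-58 - 89}\right) \left(-13061 - 22351\right) = \left(-42415 - 16 \frac{33}{-147}\right) \left(-35412\right) = \left(-42415 - 16 \cdot 33 \left(- \frac{1}{147}\right)\right) \left(-35412\right) = \left(-42415 - - \frac{176}{49}\right) \left(-35412\right) = \left(-42415 + \frac{176}{49}\right) \left(-35412\right) = \left(- \frac{2078159}{49}\right) \left(-35412\right) = \frac{73591766508}{49}$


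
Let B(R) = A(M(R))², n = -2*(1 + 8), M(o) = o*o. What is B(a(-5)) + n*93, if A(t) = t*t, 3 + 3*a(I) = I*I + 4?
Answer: 208816081462/6561 ≈ 3.1827e+7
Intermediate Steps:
a(I) = ⅓ + I²/3 (a(I) = -1 + (I*I + 4)/3 = -1 + (I² + 4)/3 = -1 + (4 + I²)/3 = -1 + (4/3 + I²/3) = ⅓ + I²/3)
M(o) = o²
n = -18 (n = -2*9 = -18)
A(t) = t²
B(R) = R⁸ (B(R) = ((R²)²)² = (R⁴)² = R⁸)
B(a(-5)) + n*93 = (⅓ + (⅓)*(-5)²)⁸ - 18*93 = (⅓ + (⅓)*25)⁸ - 1674 = (⅓ + 25/3)⁸ - 1674 = (26/3)⁸ - 1674 = 208827064576/6561 - 1674 = 208816081462/6561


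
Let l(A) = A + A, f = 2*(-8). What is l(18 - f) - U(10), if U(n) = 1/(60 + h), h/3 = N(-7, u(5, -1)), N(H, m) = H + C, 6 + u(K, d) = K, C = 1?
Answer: 2855/42 ≈ 67.976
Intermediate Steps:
f = -16
u(K, d) = -6 + K
l(A) = 2*A
N(H, m) = 1 + H (N(H, m) = H + 1 = 1 + H)
h = -18 (h = 3*(1 - 7) = 3*(-6) = -18)
U(n) = 1/42 (U(n) = 1/(60 - 18) = 1/42)
l(18 - f) - U(10) = 2*(18 - 1*(-16)) - 1*1/42 = 2*(18 + 16) - 1/42 = 2*34 - 1/42 = 68 - 1/42 = 2855/42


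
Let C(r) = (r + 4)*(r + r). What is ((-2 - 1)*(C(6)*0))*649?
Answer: 0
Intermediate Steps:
C(r) = 2*r*(4 + r) (C(r) = (4 + r)*(2*r) = 2*r*(4 + r))
((-2 - 1)*(C(6)*0))*649 = ((-2 - 1)*((2*6*(4 + 6))*0))*649 = -3*2*6*10*0*649 = -360*0*649 = -3*0*649 = 0*649 = 0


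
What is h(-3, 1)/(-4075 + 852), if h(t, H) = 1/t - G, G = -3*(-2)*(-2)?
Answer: -35/9669 ≈ -0.0036198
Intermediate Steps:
G = -12 (G = 6*(-2) = -12)
h(t, H) = 12 + 1/t (h(t, H) = 1/t - 1*(-12) = 1/t + 12 = 12 + 1/t)
h(-3, 1)/(-4075 + 852) = (12 + 1/(-3))/(-4075 + 852) = (12 - 1/3)/(-3223) = -1/3223*35/3 = -35/9669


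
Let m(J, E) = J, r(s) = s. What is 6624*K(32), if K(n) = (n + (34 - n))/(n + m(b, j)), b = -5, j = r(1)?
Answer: 25024/3 ≈ 8341.3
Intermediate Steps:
j = 1
K(n) = 34/(-5 + n) (K(n) = (n + (34 - n))/(n - 5) = 34/(-5 + n))
6624*K(32) = 6624*(34/(-5 + 32)) = 6624*(34/27) = 25024/3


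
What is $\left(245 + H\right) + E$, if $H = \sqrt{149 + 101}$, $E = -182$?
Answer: $63 + 5 \sqrt{10} \approx 78.811$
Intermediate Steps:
$H = 5 \sqrt{10}$ ($H = \sqrt{250} = 5 \sqrt{10} \approx 15.811$)
$\left(245 + H\right) + E = \left(245 + 5 \sqrt{10}\right) - 182 = 63 + 5 \sqrt{10}$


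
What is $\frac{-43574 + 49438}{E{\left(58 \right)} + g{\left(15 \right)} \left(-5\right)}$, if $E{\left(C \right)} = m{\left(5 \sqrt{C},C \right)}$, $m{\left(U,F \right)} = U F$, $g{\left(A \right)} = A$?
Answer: $\frac{17592}{194887} + \frac{340112 \sqrt{58}}{974435} \approx 2.7484$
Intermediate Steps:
$m{\left(U,F \right)} = F U$
$E{\left(C \right)} = 5 C^{\frac{3}{2}}$ ($E{\left(C \right)} = C 5 \sqrt{C} = 5 C^{\frac{3}{2}}$)
$\frac{-43574 + 49438}{E{\left(58 \right)} + g{\left(15 \right)} \left(-5\right)} = \frac{-43574 + 49438}{5 \cdot 58^{\frac{3}{2}} + 15 \left(-5\right)} = \frac{5864}{5 \cdot 58 \sqrt{58} - 75} = \frac{5864}{290 \sqrt{58} - 75} = \frac{5864}{-75 + 290 \sqrt{58}}$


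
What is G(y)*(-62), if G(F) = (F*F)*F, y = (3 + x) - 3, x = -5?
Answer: 7750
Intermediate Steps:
y = -5 (y = (3 - 5) - 3 = -2 - 3 = -5)
G(F) = F³ (G(F) = F²*F = F³)
G(y)*(-62) = (-5)³*(-62) = -125*(-62) = 7750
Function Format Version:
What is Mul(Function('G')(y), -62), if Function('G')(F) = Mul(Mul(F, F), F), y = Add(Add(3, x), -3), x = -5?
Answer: 7750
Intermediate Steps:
y = -5 (y = Add(Add(3, -5), -3) = Add(-2, -3) = -5)
Function('G')(F) = Pow(F, 3) (Function('G')(F) = Mul(Pow(F, 2), F) = Pow(F, 3))
Mul(Function('G')(y), -62) = Mul(Pow(-5, 3), -62) = Mul(-125, -62) = 7750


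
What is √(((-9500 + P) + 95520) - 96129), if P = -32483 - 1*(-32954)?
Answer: I*√9638 ≈ 98.173*I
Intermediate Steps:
P = 471 (P = -32483 + 32954 = 471)
√(((-9500 + P) + 95520) - 96129) = √(((-9500 + 471) + 95520) - 96129) = √((-9029 + 95520) - 96129) = √(86491 - 96129) = √(-9638) = I*√9638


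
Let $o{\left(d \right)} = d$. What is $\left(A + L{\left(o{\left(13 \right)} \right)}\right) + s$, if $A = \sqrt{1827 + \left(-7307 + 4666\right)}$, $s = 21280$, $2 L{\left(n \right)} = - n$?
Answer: $\frac{42547}{2} + i \sqrt{814} \approx 21274.0 + 28.531 i$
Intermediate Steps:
$L{\left(n \right)} = - \frac{n}{2}$ ($L{\left(n \right)} = \frac{\left(-1\right) n}{2} = - \frac{n}{2}$)
$A = i \sqrt{814}$ ($A = \sqrt{1827 - 2641} = \sqrt{-814} = i \sqrt{814} \approx 28.531 i$)
$\left(A + L{\left(o{\left(13 \right)} \right)}\right) + s = \left(i \sqrt{814} - \frac{13}{2}\right) + 21280 = \left(- \frac{13}{2} + i \sqrt{814}\right) + 21280 = \frac{42547}{2} + i \sqrt{814}$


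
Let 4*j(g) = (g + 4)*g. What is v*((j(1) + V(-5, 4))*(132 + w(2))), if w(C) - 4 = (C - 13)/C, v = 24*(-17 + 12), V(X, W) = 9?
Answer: -160515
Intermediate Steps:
j(g) = g*(4 + g)/4 (j(g) = ((g + 4)*g)/4 = ((4 + g)*g)/4 = (g*(4 + g))/4 = g*(4 + g)/4)
v = -120 (v = 24*(-5) = -120)
w(C) = 4 + (-13 + C)/C (w(C) = 4 + (C - 13)/C = 4 + (-13 + C)/C)
v*((j(1) + V(-5, 4))*(132 + w(2))) = -120*((¼)*1*(4 + 1) + 9)*(132 + (5 - 13/2)) = -120*((¼)*1*5 + 9)*(132 + (5 - 13*½)) = -120*(5/4 + 9)*(132 + (5 - 13/2)) = -1230*(132 - 3/2) = -1230*261/2 = -120*10701/8 = -160515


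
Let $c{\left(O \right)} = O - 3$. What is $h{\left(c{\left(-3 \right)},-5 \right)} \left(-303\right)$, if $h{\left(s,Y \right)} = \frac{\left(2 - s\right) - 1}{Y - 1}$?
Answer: $\frac{707}{2} \approx 353.5$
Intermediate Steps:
$c{\left(O \right)} = -3 + O$
$h{\left(s,Y \right)} = \frac{1 - s}{-1 + Y}$
$h{\left(c{\left(-3 \right)},-5 \right)} \left(-303\right) = \frac{1 - \left(-3 - 3\right)}{-1 - 5} \left(-303\right) = \frac{1 - -6}{-6} \left(-303\right) = - \frac{1 + 6}{6} \left(-303\right) = \left(- \frac{1}{6}\right) 7 \left(-303\right) = \left(- \frac{7}{6}\right) \left(-303\right) = \frac{707}{2}$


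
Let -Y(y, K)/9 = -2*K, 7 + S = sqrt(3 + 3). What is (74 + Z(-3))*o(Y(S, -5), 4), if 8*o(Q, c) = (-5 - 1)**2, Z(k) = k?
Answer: 639/2 ≈ 319.50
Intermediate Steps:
S = -7 + sqrt(6) (S = -7 + sqrt(3 + 3) = -7 + sqrt(6) ≈ -4.5505)
Y(y, K) = 18*K (Y(y, K) = -(-18)*K = 18*K)
o(Q, c) = 9/2 (o(Q, c) = (-5 - 1)**2/8 = (1/8)*(-6)**2 = (1/8)*36 = 9/2)
(74 + Z(-3))*o(Y(S, -5), 4) = (74 - 3)*(9/2) = 71*(9/2) = 639/2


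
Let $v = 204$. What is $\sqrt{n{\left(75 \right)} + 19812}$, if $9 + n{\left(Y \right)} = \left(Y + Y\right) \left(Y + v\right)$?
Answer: $\sqrt{61653} \approx 248.3$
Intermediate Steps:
$n{\left(Y \right)} = -9 + 2 Y \left(204 + Y\right)$ ($n{\left(Y \right)} = -9 + \left(Y + Y\right) \left(Y + 204\right) = -9 + 2 Y \left(204 + Y\right)$)
$\sqrt{n{\left(75 \right)} + 19812} = \sqrt{\left(-9 + 2 \cdot 75^{2} + 408 \cdot 75\right) + 19812} = \sqrt{\left(-9 + 2 \cdot 5625 + 30600\right) + 19812} = \sqrt{\left(-9 + 11250 + 30600\right) + 19812} = \sqrt{41841 + 19812} = \sqrt{61653}$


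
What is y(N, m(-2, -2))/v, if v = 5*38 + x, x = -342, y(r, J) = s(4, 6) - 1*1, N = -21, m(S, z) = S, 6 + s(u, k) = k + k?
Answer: -5/152 ≈ -0.032895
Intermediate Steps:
s(u, k) = -6 + 2*k (s(u, k) = -6 + (k + k) = -6 + 2*k)
y(r, J) = 5 (y(r, J) = (-6 + 2*6) - 1*1 = (-6 + 12) - 1 = 6 - 1 = 5)
v = -152 (v = 5*38 - 342 = 190 - 342 = -152)
y(N, m(-2, -2))/v = 5/(-152) = 5*(-1/152) = -5/152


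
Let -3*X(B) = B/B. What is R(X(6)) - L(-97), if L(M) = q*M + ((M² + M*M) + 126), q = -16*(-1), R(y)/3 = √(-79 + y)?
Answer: -17392 + I*√714 ≈ -17392.0 + 26.721*I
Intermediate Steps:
X(B) = -⅓ (X(B) = -B/(3*B) = -⅓*1 = -⅓)
R(y) = 3*√(-79 + y)
q = 16
L(M) = 126 + 2*M² + 16*M (L(M) = 16*M + ((M² + M*M) + 126) = 16*M + ((M² + M²) + 126) = 16*M + (2*M² + 126) = 16*M + (126 + 2*M²) = 126 + 2*M² + 16*M)
R(X(6)) - L(-97) = 3*√(-79 - ⅓) - (126 + 2*(-97)² + 16*(-97)) = 3*√(-238/3) - (126 + 2*9409 - 1552) = 3*(I*√714/3) - (126 + 18818 - 1552) = I*√714 - 1*17392 = I*√714 - 17392 = -17392 + I*√714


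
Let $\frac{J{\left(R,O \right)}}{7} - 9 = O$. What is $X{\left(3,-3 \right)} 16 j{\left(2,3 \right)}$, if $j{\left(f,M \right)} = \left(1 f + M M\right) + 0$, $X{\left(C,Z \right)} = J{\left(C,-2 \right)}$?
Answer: $8624$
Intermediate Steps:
$J{\left(R,O \right)} = 63 + 7 O$
$X{\left(C,Z \right)} = 49$ ($X{\left(C,Z \right)} = 63 + 7 \left(-2\right) = 63 - 14 = 49$)
$j{\left(f,M \right)} = f + M^{2}$ ($j{\left(f,M \right)} = \left(f + M^{2}\right) + 0 = f + M^{2}$)
$X{\left(3,-3 \right)} 16 j{\left(2,3 \right)} = 49 \cdot 16 \left(2 + 3^{2}\right) = 784 \left(2 + 9\right) = 784 \cdot 11 = 8624$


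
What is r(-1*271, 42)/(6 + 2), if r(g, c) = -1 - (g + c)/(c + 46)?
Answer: 141/704 ≈ 0.20028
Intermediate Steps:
r(g, c) = -1 - (c + g)/(46 + c)
r(-1*271, 42)/(6 + 2) = ((-46 - (-1)*271 - 2*42)/(46 + 42))/(6 + 2) = ((-46 - 1*(-271) - 84)/88)/8 = ((-46 + 271 - 84)/88)*(1/8) = ((1/88)*141)*(1/8) = (141/88)*(1/8) = 141/704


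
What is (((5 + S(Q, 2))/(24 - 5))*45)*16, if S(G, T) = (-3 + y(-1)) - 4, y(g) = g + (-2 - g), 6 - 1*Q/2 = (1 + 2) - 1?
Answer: -2880/19 ≈ -151.58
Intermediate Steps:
Q = 8 (Q = 12 - 2*((1 + 2) - 1) = 12 - 2*(3 - 1) = 12 - 2*2 = 12 - 4 = 8)
y(g) = -2
S(G, T) = -9 (S(G, T) = (-3 - 2) - 4 = -5 - 4 = -9)
(((5 + S(Q, 2))/(24 - 5))*45)*16 = (((5 - 9)/(24 - 5))*45)*16 = (-4/19*45)*16 = (-4*1/19*45)*16 = -4/19*45*16 = -180/19*16 = -2880/19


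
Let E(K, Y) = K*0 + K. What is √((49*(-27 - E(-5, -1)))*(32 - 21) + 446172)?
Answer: √434314 ≈ 659.03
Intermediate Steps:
E(K, Y) = K (E(K, Y) = 0 + K = K)
√((49*(-27 - E(-5, -1)))*(32 - 21) + 446172) = √((49*(-27 - 1*(-5)))*(32 - 21) + 446172) = √((49*(-27 + 5))*11 + 446172) = √((49*(-22))*11 + 446172) = √(-1078*11 + 446172) = √(-11858 + 446172) = √434314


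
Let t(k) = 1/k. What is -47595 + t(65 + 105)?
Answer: -8091149/170 ≈ -47595.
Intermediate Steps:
-47595 + t(65 + 105) = -47595 + 1/(65 + 105) = -47595 + 1/170 = -8091149/170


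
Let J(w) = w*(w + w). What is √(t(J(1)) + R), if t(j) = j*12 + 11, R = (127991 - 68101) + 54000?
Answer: 35*√93 ≈ 337.53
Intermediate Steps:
R = 113890 (R = 59890 + 54000 = 113890)
J(w) = 2*w² (J(w) = w*(2*w) = 2*w²)
t(j) = 11 + 12*j (t(j) = 12*j + 11 = 11 + 12*j)
√(t(J(1)) + R) = √((11 + 12*(2*1²)) + 113890) = √((11 + 12*(2*1)) + 113890) = √((11 + 12*2) + 113890) = √((11 + 24) + 113890) = √(35 + 113890) = √113925 = 35*√93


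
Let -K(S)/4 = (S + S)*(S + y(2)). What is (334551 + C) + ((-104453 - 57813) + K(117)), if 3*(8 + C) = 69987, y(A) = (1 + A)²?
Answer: 77670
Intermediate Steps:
K(S) = -8*S*(9 + S) (K(S) = -4*(S + S)*(S + (1 + 2)²) = -4*2*S*(S + 3²) = -4*2*S*(S + 9) = -4*2*S*(9 + S) = -8*S*(9 + S))
C = 23321 (C = -8 + (⅓)*69987 = -8 + 23329 = 23321)
(334551 + C) + ((-104453 - 57813) + K(117)) = (334551 + 23321) + ((-104453 - 57813) - 8*117*(9 + 117)) = 357872 + (-162266 - 8*117*126) = 357872 + (-162266 - 117936) = 357872 - 280202 = 77670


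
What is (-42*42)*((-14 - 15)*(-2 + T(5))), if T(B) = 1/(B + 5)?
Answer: -485982/5 ≈ -97196.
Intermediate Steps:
T(B) = 1/(5 + B)
(-42*42)*((-14 - 15)*(-2 + T(5))) = (-42*42)*((-14 - 15)*(-2 + 1/(5 + 5))) = -(-51156)*(-2 + 1/10) = -(-51156)*(-19)/10 = -1764*551/10 = -485982/5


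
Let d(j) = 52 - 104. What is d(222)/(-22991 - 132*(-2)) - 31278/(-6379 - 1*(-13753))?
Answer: -118411943/27931483 ≈ -4.2394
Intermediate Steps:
d(j) = -52
d(222)/(-22991 - 132*(-2)) - 31278/(-6379 - 1*(-13753)) = -52/(-22991 - 132*(-2)) - 31278/(-6379 - 1*(-13753)) = -52/(-22991 + 264) - 31278/(-6379 + 13753) = -52/(-22727) - 31278/7374 = -52*(-1/22727) - 31278*1/7374 = 52/22727 - 5213/1229 = -118411943/27931483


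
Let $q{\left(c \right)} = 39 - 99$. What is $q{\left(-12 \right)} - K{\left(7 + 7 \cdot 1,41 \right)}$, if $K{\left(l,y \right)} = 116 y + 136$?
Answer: $-4952$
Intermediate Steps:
$q{\left(c \right)} = -60$ ($q{\left(c \right)} = 39 - 99 = -60$)
$K{\left(l,y \right)} = 136 + 116 y$
$q{\left(-12 \right)} - K{\left(7 + 7 \cdot 1,41 \right)} = -60 - \left(136 + 116 \cdot 41\right) = -60 - \left(136 + 4756\right) = -60 - 4892 = -4952$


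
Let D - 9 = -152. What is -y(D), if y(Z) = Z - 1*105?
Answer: 248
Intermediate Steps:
D = -143 (D = 9 - 152 = -143)
y(Z) = -105 + Z (y(Z) = Z - 105 = -105 + Z)
-y(D) = -(-105 - 143) = -1*(-248) = 248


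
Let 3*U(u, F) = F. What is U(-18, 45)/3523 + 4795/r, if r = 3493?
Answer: 2420740/1757977 ≈ 1.3770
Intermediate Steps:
U(u, F) = F/3
U(-18, 45)/3523 + 4795/r = ((⅓)*45)/3523 + 4795/3493 = 15*(1/3523) + 4795*(1/3493) = 15/3523 + 685/499 = 2420740/1757977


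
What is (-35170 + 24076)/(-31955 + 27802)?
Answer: 11094/4153 ≈ 2.6713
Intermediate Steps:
(-35170 + 24076)/(-31955 + 27802) = -11094/(-4153) = -11094*(-1/4153) = 11094/4153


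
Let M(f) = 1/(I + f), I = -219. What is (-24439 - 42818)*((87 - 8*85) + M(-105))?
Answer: 478603303/12 ≈ 3.9884e+7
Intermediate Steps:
M(f) = 1/(-219 + f)
(-24439 - 42818)*((87 - 8*85) + M(-105)) = (-24439 - 42818)*((87 - 8*85) + 1/(-219 - 105)) = -67257*((87 - 680) + 1/(-324)) = -67257*(-593 - 1/324) = -67257*(-192133/324) = 478603303/12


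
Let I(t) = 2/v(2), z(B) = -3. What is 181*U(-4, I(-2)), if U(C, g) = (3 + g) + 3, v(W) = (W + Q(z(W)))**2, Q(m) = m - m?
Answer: 2353/2 ≈ 1176.5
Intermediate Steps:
Q(m) = 0
v(W) = W**2 (v(W) = (W + 0)**2 = W**2)
I(t) = 1/2 (I(t) = 2/(2**2) = 2/4 = 2*(1/4) = 1/2)
U(C, g) = 6 + g
181*U(-4, I(-2)) = 181*(6 + 1/2) = 181*(13/2) = 2353/2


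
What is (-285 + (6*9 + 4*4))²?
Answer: 46225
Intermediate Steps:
(-285 + (6*9 + 4*4))² = (-285 + (54 + 16))² = (-285 + 70)² = (-215)² = 46225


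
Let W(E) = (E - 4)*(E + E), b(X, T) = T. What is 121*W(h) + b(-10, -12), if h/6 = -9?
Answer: 757932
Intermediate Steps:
h = -54 (h = 6*(-9) = -54)
W(E) = 2*E*(-4 + E) (W(E) = (-4 + E)*(2*E) = 2*E*(-4 + E))
121*W(h) + b(-10, -12) = 121*(2*(-54)*(-4 - 54)) - 12 = 121*(2*(-54)*(-58)) - 12 = 121*6264 - 12 = 757944 - 12 = 757932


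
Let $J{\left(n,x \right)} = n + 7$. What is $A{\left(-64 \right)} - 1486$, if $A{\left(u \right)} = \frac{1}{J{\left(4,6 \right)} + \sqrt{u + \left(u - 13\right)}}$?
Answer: $\frac{- 1486 \sqrt{141} + 16345 i}{\sqrt{141} - 11 i} \approx -1486.0 - 0.045322 i$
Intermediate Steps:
$J{\left(n,x \right)} = 7 + n$
$A{\left(u \right)} = \frac{1}{11 + \sqrt{-13 + 2 u}}$ ($A{\left(u \right)} = \frac{1}{\left(7 + 4\right) + \sqrt{u + \left(u - 13\right)}} = \frac{1}{11 + \sqrt{u + \left(-13 + u\right)}} = \frac{1}{11 + \sqrt{-13 + 2 u}}$)
$A{\left(-64 \right)} - 1486 = \frac{1}{11 + \sqrt{-13 + 2 \left(-64\right)}} - 1486 = \frac{1}{11 + \sqrt{-13 - 128}} - 1486 = \frac{1}{11 + \sqrt{-141}} - 1486 = \frac{1}{11 + i \sqrt{141}} - 1486 = -1486 + \frac{1}{11 + i \sqrt{141}}$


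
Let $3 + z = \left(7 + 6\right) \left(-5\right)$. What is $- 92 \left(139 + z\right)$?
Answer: $-6532$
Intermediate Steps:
$z = -68$ ($z = -3 + \left(7 + 6\right) \left(-5\right) = -3 + 13 \left(-5\right) = -3 - 65 = -68$)
$- 92 \left(139 + z\right) = - 92 \left(139 - 68\right) = \left(-92\right) 71 = -6532$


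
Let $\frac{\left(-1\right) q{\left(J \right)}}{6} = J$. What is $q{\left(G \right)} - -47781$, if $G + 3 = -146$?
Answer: $48675$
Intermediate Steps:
$G = -149$ ($G = -3 - 146 = -149$)
$q{\left(J \right)} = - 6 J$
$q{\left(G \right)} - -47781 = \left(-6\right) \left(-149\right) - -47781 = 894 + 47781 = 48675$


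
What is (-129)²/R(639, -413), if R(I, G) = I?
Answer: 1849/71 ≈ 26.042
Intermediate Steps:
(-129)²/R(639, -413) = (-129)²/639 = 16641*(1/639) = 1849/71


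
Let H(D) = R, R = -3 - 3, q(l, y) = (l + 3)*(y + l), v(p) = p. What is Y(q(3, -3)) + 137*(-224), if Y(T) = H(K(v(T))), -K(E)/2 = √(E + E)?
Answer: -30694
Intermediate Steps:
q(l, y) = (3 + l)*(l + y)
R = -6
K(E) = -2*√2*√E (K(E) = -2*√(E + E) = -2*√2*√E)
H(D) = -6
Y(T) = -6
Y(q(3, -3)) + 137*(-224) = -6 + 137*(-224) = -6 - 30688 = -30694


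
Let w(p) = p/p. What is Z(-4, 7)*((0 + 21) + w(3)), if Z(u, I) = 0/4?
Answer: 0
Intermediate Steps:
w(p) = 1
Z(u, I) = 0 (Z(u, I) = 0*(1/4) = 0)
Z(-4, 7)*((0 + 21) + w(3)) = 0*((0 + 21) + 1) = 0*(21 + 1) = 0*22 = 0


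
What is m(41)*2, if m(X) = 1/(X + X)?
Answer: 1/41 ≈ 0.024390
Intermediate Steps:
m(X) = 1/(2*X)
m(41)*2 = ((½)/41)*2 = ((½)*(1/41))*2 = (1/82)*2 = 1/41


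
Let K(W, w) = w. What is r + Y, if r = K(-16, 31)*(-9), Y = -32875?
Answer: -33154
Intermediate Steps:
r = -279 (r = 31*(-9) = -279)
r + Y = -279 - 32875 = -33154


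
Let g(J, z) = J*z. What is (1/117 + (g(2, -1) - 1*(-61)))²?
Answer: 47665216/13689 ≈ 3482.0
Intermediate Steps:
(1/117 + (g(2, -1) - 1*(-61)))² = (1/117 + (2*(-1) - 1*(-61)))² = (1/117 + (-2 + 61))² = (1/117 + 59)² = (6904/117)² = 47665216/13689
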